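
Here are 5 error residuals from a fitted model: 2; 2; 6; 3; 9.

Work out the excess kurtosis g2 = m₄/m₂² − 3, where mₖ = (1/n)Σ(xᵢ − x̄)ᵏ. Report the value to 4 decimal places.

x̄ = 4.4000
Σ(xᵢ − x̄)² = 37.2000 ⇒ m₂ = 7.44000
Σ(xᵢ − x̄)⁴ = 524.4960 ⇒ m₄ = 104.89920
m₂² = 55.35360
g2 = m₄/m₂² − 3 = 1.89507 − 3 ≈ -1.1049

-1.1049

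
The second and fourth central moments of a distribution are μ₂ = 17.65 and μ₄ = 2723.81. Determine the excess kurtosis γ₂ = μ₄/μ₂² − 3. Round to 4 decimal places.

5.7435

μ₂² = 17.65² = 311.52250
μ₄/μ₂² = 2723.81 / 311.52250 = 8.74354
γ₂ = 8.74354 − 3 ≈ 5.7435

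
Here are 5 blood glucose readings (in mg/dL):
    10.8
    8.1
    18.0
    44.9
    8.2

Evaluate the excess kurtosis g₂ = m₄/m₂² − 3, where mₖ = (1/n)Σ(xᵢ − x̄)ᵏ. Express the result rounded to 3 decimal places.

-0.100

x̄ = 18.0000
Σ(xᵢ − x̄)² = 969.5000 ⇒ m₂ = 193.90000
Σ(xᵢ − x̄)⁴ = 545128.4594 ⇒ m₄ = 109025.69188
m₂² = 37597.21000
g₂ = m₄/m₂² − 3 = 2.89983 − 3 ≈ -0.100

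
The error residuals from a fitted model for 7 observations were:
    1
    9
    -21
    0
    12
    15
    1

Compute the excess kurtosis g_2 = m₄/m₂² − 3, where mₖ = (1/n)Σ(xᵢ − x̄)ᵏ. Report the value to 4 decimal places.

x̄ = 2.4286
Σ(xᵢ − x̄)² = 851.7143 ⇒ m₂ = 121.67347
Σ(xᵢ − x̄)⁴ = 336566.6181 ⇒ m₄ = 48080.94544
m₂² = 14804.43315
g_2 = m₄/m₂² − 3 = 3.24774 − 3 ≈ 0.2477

0.2477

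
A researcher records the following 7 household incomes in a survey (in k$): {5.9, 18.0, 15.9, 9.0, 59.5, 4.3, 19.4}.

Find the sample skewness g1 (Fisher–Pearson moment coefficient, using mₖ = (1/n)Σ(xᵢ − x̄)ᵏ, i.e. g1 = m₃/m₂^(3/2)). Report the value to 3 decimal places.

x̄ = (5.9 + 18.0 + 15.9 + 9.0 + 59.5 + 4.3 + 19.4) / 7 = 18.8571
deviations (xᵢ − x̄): -12.9571, -0.8571, -2.9571, -9.8571, 40.6429, -14.5571, 0.5429
Σ(xᵢ − x̄)² = 2138.5771 ⇒ m₂ = 2138.5771/7 = 305.51102
Σ(xᵢ − x̄)³ = 60891.3375 ⇒ m₃ = 60891.3375/7 = 8698.76250
m₂^(3/2) = 305.51102^(1.5) = 5339.98849
g1 = m₃ / m₂^(3/2) = 8698.76250 / 5339.98849 ≈ 1.629

1.629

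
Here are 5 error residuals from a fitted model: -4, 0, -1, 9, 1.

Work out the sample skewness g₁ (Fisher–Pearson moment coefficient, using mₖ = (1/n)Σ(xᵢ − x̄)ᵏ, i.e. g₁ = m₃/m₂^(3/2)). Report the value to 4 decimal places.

x̄ = (-4 + 0 - 1 + 9 + 1) / 5 = 1.0000
deviations (xᵢ − x̄): -5.0000, -1.0000, -2.0000, 8.0000, 0.0000
Σ(xᵢ − x̄)² = 94.0000 ⇒ m₂ = 94.0000/5 = 18.80000
Σ(xᵢ − x̄)³ = 378.0000 ⇒ m₃ = 378.0000/5 = 75.60000
m₂^(3/2) = 18.80000^(1.5) = 81.51486
g₁ = m₃ / m₂^(3/2) = 75.60000 / 81.51486 ≈ 0.9274

0.9274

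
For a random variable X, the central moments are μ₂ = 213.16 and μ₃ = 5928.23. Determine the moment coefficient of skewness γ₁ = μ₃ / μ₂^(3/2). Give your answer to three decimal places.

1.905

σ = √μ₂ = √213.16 = 14.60000
σ³ = μ₂^(3/2) = 3112.13600
γ₁ = μ₃/σ³ = 5928.23 / 3112.13600 ≈ 1.905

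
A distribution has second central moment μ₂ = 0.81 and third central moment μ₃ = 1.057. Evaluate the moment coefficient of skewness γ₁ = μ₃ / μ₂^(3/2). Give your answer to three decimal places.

1.450

σ = √μ₂ = √0.81 = 0.90000
σ³ = μ₂^(3/2) = 0.72900
γ₁ = μ₃/σ³ = 1.057 / 0.72900 ≈ 1.450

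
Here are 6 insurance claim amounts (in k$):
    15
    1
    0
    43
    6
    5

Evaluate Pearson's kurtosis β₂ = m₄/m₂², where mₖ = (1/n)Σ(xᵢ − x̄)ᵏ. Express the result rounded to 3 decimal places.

x̄ = 11.6667
Σ(xᵢ − x̄)² = 1319.3333 ⇒ m₂ = 219.88889
Σ(xᵢ − x̄)⁴ = 998489.1111 ⇒ m₄ = 166414.85185
m₂² = 48351.12346
β₂ = m₄/m₂² = 166414.85185 / 48351.12346 ≈ 3.442

3.442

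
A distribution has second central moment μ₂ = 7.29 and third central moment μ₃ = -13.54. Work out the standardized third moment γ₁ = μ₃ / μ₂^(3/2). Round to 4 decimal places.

-0.6879

σ = √μ₂ = √7.29 = 2.70000
σ³ = μ₂^(3/2) = 19.68300
γ₁ = μ₃/σ³ = -13.54 / 19.68300 ≈ -0.6879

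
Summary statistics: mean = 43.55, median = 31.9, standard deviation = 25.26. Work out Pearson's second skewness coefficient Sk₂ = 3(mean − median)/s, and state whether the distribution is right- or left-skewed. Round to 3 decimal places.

1.384, right-skewed

Sk₂ = 3(43.55 − 31.9) / 25.26 = 3 × 11.6500 / 25.26
    = 34.9500 / 25.26 ≈ 1.384
Sk₂ > 0 ⇒ mean > median ⇒ right-skewed (positive skew).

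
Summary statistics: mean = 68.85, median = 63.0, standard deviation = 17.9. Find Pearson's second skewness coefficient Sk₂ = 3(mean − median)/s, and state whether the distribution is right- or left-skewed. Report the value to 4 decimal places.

Sk₂ = 3(68.85 − 63.0) / 17.9 = 3 × 5.8500 / 17.9
    = 17.5500 / 17.9 ≈ 0.9804
Sk₂ > 0 ⇒ mean > median ⇒ right-skewed (positive skew).

0.9804, right-skewed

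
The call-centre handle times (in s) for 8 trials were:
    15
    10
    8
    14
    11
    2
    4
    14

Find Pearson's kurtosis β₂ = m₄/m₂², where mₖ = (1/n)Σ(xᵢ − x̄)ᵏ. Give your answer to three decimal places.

x̄ = 9.7500
Σ(xᵢ − x̄)² = 161.5000 ⇒ m₂ = 20.18750
Σ(xᵢ − x̄)⁴ = 6124.6563 ⇒ m₄ = 765.58203
m₂² = 407.53516
β₂ = m₄/m₂² = 765.58203 / 407.53516 ≈ 1.879

1.879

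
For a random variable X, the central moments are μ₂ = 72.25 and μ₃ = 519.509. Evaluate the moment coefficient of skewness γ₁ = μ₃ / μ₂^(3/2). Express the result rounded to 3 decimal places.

σ = √μ₂ = √72.25 = 8.50000
σ³ = μ₂^(3/2) = 614.12500
γ₁ = μ₃/σ³ = 519.509 / 614.12500 ≈ 0.846

0.846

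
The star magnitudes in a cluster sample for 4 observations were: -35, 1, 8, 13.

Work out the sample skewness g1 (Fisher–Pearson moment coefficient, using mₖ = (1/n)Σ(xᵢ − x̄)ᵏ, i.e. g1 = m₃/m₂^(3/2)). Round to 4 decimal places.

x̄ = (-35 + 1 + 8 + 13) / 4 = -3.2500
deviations (xᵢ − x̄): -31.7500, 4.2500, 11.2500, 16.2500
Σ(xᵢ − x̄)² = 1416.7500 ⇒ m₂ = 1416.7500/4 = 354.18750
Σ(xᵢ − x̄)³ = -26214.3750 ⇒ m₃ = -26214.3750/4 = -6553.59375
m₂^(3/2) = 354.18750^(1.5) = 6665.76264
g1 = m₃ / m₂^(3/2) = -6553.59375 / 6665.76264 ≈ -0.9832

-0.9832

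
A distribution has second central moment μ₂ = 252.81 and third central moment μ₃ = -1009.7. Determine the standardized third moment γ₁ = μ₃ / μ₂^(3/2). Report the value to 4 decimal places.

-0.2512

σ = √μ₂ = √252.81 = 15.90000
σ³ = μ₂^(3/2) = 4019.67900
γ₁ = μ₃/σ³ = -1009.7 / 4019.67900 ≈ -0.2512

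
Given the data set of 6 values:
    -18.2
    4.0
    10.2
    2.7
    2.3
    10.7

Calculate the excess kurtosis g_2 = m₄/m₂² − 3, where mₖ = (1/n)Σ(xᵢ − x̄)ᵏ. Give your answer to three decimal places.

x̄ = 1.9500
Σ(xᵢ − x̄)² = 555.5350 ⇒ m₂ = 92.58917
Σ(xᵢ − x̄)⁴ = 175366.5832 ⇒ m₄ = 29227.76387
m₂² = 8572.75378
g_2 = m₄/m₂² − 3 = 3.40938 − 3 ≈ 0.409

0.409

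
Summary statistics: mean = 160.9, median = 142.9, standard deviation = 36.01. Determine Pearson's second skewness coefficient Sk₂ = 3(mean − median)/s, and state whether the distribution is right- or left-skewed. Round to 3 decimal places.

Sk₂ = 3(160.9 − 142.9) / 36.01 = 3 × 18.0000 / 36.01
    = 54.0000 / 36.01 ≈ 1.500
Sk₂ > 0 ⇒ mean > median ⇒ right-skewed (positive skew).

1.500, right-skewed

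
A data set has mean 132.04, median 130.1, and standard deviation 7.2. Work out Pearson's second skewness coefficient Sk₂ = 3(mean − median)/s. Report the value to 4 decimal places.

0.8083

Sk₂ = 3(132.04 − 130.1) / 7.2 = 3 × 1.9400 / 7.2
    = 5.8200 / 7.2 ≈ 0.8083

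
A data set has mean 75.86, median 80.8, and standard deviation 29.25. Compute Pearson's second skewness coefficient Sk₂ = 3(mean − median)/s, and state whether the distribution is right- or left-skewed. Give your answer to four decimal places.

-0.5067, left-skewed

Sk₂ = 3(75.86 − 80.8) / 29.25 = 3 × -4.9400 / 29.25
    = -14.8200 / 29.25 ≈ -0.5067
Sk₂ < 0 ⇒ mean < median ⇒ left-skewed (negative skew).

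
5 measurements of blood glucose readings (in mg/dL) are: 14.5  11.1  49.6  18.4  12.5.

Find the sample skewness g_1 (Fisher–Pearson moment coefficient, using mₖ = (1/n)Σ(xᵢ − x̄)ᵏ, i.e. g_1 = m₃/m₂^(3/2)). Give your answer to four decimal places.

x̄ = (14.5 + 11.1 + 49.6 + 18.4 + 12.5) / 5 = 21.2200
deviations (xᵢ − x̄): -6.7200, -10.1200, 28.3800, -2.8200, -8.7200
Σ(xᵢ − x̄)² = 1036.9880 ⇒ m₂ = 1036.9880/5 = 207.39760
Σ(xᵢ − x̄)³ = 20832.5657 ⇒ m₃ = 20832.5657/5 = 4166.51314
m₂^(3/2) = 207.39760^(1.5) = 2986.79620
g_1 = m₃ / m₂^(3/2) = 4166.51314 / 2986.79620 ≈ 1.3950

1.3950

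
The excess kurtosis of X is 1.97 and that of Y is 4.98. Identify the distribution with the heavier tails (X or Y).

Higher excess kurtosis ⇒ heavier tails relative to the normal distribution.
1.97 vs 4.98: the larger is 4.98, so Y has heavier tails.

Y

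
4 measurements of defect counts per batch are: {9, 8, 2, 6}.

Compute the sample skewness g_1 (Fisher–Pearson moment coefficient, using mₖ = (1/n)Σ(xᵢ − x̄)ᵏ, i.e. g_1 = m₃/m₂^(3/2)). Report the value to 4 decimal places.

-0.6568

x̄ = (9 + 8 + 2 + 6) / 4 = 6.2500
deviations (xᵢ − x̄): 2.7500, 1.7500, -4.2500, -0.2500
Σ(xᵢ − x̄)² = 28.7500 ⇒ m₂ = 28.7500/4 = 7.18750
Σ(xᵢ − x̄)³ = -50.6250 ⇒ m₃ = -50.6250/4 = -12.65625
m₂^(3/2) = 7.18750^(1.5) = 19.26934
g_1 = m₃ / m₂^(3/2) = -12.65625 / 19.26934 ≈ -0.6568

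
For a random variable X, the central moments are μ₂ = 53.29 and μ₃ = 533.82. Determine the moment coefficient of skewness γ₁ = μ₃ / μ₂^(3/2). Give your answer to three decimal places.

σ = √μ₂ = √53.29 = 7.30000
σ³ = μ₂^(3/2) = 389.01700
γ₁ = μ₃/σ³ = 533.82 / 389.01700 ≈ 1.372

1.372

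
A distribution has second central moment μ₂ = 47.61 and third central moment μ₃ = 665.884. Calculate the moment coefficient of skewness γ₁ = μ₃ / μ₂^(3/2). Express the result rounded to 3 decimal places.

σ = √μ₂ = √47.61 = 6.90000
σ³ = μ₂^(3/2) = 328.50900
γ₁ = μ₃/σ³ = 665.884 / 328.50900 ≈ 2.027

2.027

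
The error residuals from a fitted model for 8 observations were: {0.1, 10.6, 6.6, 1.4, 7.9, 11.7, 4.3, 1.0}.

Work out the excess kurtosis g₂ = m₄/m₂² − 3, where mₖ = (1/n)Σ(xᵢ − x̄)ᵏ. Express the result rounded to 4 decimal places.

-1.4489

x̄ = 5.4500
Σ(xᵢ − x̄)² = 139.0600 ⇒ m₂ = 17.38250
Σ(xᵢ − x̄)⁴ = 3749.2784 ⇒ m₄ = 468.65981
m₂² = 302.15131
g₂ = m₄/m₂² − 3 = 1.55108 − 3 ≈ -1.4489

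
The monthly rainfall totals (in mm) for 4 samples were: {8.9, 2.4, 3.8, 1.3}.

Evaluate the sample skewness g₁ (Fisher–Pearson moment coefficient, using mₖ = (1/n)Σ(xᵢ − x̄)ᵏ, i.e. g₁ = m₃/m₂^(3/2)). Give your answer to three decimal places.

x̄ = (8.9 + 2.4 + 3.8 + 1.3) / 4 = 4.1000
deviations (xᵢ − x̄): 4.8000, -1.7000, -0.3000, -2.8000
Σ(xᵢ − x̄)² = 33.8600 ⇒ m₂ = 33.8600/4 = 8.46500
Σ(xᵢ − x̄)³ = 83.7000 ⇒ m₃ = 83.7000/4 = 20.92500
m₂^(3/2) = 8.46500^(1.5) = 24.62864
g₁ = m₃ / m₂^(3/2) = 20.92500 / 24.62864 ≈ 0.850

0.850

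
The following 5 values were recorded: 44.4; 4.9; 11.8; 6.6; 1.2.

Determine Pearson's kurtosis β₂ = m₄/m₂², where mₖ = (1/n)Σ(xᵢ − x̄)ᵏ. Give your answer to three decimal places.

x̄ = 13.7800
Σ(xᵢ − x̄)² = 1230.1680 ⇒ m₂ = 246.03360
Σ(xᵢ − x̄)⁴ = 913000.6311 ⇒ m₄ = 182600.12623
m₂² = 60532.53233
β₂ = m₄/m₂² = 182600.12623 / 60532.53233 ≈ 3.017

3.017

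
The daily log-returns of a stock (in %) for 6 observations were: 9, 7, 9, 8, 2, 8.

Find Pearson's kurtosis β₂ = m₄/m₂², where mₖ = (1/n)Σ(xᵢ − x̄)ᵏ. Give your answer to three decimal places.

3.640

x̄ = 7.1667
Σ(xᵢ − x̄)² = 34.8333 ⇒ m₂ = 5.80556
Σ(xᵢ − x̄)⁴ = 736.1528 ⇒ m₄ = 122.69213
m₂² = 33.70448
β₂ = m₄/m₂² = 122.69213 / 33.70448 ≈ 3.640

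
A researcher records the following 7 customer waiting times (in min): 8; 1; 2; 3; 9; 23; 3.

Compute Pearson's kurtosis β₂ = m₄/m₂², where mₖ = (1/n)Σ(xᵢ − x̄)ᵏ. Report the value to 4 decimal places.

x̄ = 7.0000
Σ(xᵢ − x̄)² = 354.0000 ⇒ m₂ = 50.57143
Σ(xᵢ − x̄)⁴ = 67986.0000 ⇒ m₄ = 9712.28571
m₂² = 2557.46939
β₂ = m₄/m₂² = 9712.28571 / 2557.46939 ≈ 3.7976

3.7976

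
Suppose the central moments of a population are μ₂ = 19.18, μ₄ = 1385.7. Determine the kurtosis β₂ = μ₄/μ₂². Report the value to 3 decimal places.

μ₂² = 19.18² = 367.87240
μ₄/μ₂² = 1385.7 / 367.87240 = 3.76680
β₂ ≈ 3.767

3.767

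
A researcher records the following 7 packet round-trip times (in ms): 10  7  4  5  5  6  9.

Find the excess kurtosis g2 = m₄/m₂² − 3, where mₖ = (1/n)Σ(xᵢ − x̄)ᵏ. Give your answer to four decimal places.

x̄ = 6.5714
Σ(xᵢ − x̄)² = 29.7143 ⇒ m₂ = 4.24490
Σ(xᵢ − x̄)⁴ = 229.0262 ⇒ m₄ = 32.71803
m₂² = 18.01916
g2 = m₄/m₂² − 3 = 1.81574 − 3 ≈ -1.1843

-1.1843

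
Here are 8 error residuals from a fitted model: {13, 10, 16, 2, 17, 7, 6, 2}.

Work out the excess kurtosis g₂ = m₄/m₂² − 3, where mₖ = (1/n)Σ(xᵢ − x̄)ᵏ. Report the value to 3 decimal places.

-1.404

x̄ = 9.1250
Σ(xᵢ − x̄)² = 240.8750 ⇒ m₂ = 30.10938
Σ(xᵢ − x̄)⁴ = 11576.0879 ⇒ m₄ = 1447.01099
m₂² = 906.57446
g₂ = m₄/m₂² − 3 = 1.59613 − 3 ≈ -1.404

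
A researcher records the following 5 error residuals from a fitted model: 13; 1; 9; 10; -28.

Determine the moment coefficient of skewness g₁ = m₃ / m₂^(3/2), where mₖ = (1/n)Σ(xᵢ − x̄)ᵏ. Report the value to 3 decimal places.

-1.261

x̄ = (13 + 1 + 9 + 10 - 28) / 5 = 1.0000
deviations (xᵢ − x̄): 12.0000, 0.0000, 8.0000, 9.0000, -29.0000
Σ(xᵢ − x̄)² = 1130.0000 ⇒ m₂ = 1130.0000/5 = 226.00000
Σ(xᵢ − x̄)³ = -21420.0000 ⇒ m₃ = -21420.0000/5 = -4284.00000
m₂^(3/2) = 226.00000^(1.5) = 3397.52498
g₁ = m₃ / m₂^(3/2) = -4284.00000 / 3397.52498 ≈ -1.261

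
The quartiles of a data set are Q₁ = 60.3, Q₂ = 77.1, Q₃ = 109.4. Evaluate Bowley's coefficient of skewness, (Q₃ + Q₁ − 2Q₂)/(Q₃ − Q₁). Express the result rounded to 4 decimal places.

numerator: Q₃ + Q₁ − 2Q₂ = 109.4 + 60.3 − 2×77.1 = 15.5000
denominator: Q₃ − Q₁ = 109.4 − 60.3 = 49.1000
Bowley skewness = 15.5000 / 49.1000 ≈ 0.3157

0.3157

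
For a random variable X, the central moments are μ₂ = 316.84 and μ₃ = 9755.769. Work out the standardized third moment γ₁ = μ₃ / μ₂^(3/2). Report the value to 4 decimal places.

1.7298

σ = √μ₂ = √316.84 = 17.80000
σ³ = μ₂^(3/2) = 5639.75200
γ₁ = μ₃/σ³ = 9755.769 / 5639.75200 ≈ 1.7298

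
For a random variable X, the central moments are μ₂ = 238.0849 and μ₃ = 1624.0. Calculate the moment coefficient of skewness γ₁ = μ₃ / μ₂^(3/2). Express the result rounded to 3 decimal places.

σ = √μ₂ = √238.0849 = 15.43000
σ³ = μ₂^(3/2) = 3673.65001
γ₁ = μ₃/σ³ = 1624.0 / 3673.65001 ≈ 0.442

0.442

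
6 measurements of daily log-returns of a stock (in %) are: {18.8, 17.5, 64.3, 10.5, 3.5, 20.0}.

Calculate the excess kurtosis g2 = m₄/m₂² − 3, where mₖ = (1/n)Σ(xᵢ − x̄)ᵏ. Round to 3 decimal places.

x̄ = 22.4333
Σ(xᵢ − x̄)² = 2297.1533 ⇒ m₂ = 382.85889
Σ(xᵢ − x̄)⁴ = 3221952.3817 ⇒ m₄ = 536992.06362
m₂² = 146580.92880
g2 = m₄/m₂² − 3 = 3.66345 − 3 ≈ 0.663

0.663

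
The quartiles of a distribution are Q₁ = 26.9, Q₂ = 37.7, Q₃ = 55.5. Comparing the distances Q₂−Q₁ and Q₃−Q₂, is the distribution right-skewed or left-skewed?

Q₂ − Q₁ = 10.8;  Q₃ − Q₂ = 17.8
Q₃ − Q₂ > Q₂ − Q₁ ⇒ the upper half is more spread out ⇒ right-skewed.

right-skewed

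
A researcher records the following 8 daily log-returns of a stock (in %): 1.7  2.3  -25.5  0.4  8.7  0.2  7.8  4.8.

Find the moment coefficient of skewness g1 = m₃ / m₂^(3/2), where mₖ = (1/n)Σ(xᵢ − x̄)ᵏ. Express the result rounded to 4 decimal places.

-1.8664

x̄ = (1.7 + 2.3 - 25.5 + 0.4 + 8.7 + 0.2 + 7.8 + 4.8) / 8 = 0.0500
deviations (xᵢ − x̄): 1.6500, 2.2500, -25.5500, 0.3500, 8.6500, 0.1500, 7.7500, 4.7500
Σ(xᵢ − x̄)² = 818.1800 ⇒ m₂ = 818.1800/8 = 102.27250
Σ(xᵢ − x̄)³ = -15443.3040 ⇒ m₃ = -15443.3040/8 = -1930.41300
m₂^(3/2) = 102.27250^(1.5) = 1034.28043
g1 = m₃ / m₂^(3/2) = -1930.41300 / 1034.28043 ≈ -1.8664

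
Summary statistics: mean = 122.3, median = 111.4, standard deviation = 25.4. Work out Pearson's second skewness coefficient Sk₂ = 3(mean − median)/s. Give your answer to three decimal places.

Sk₂ = 3(122.3 − 111.4) / 25.4 = 3 × 10.9000 / 25.4
    = 32.7000 / 25.4 ≈ 1.287

1.287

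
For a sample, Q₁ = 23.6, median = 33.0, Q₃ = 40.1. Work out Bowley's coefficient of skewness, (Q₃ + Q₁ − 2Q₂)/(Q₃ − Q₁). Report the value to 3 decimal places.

numerator: Q₃ + Q₁ − 2Q₂ = 40.1 + 23.6 − 2×33.0 = -2.3000
denominator: Q₃ − Q₁ = 40.1 − 23.6 = 16.5000
Bowley skewness = -2.3000 / 16.5000 ≈ -0.139

-0.139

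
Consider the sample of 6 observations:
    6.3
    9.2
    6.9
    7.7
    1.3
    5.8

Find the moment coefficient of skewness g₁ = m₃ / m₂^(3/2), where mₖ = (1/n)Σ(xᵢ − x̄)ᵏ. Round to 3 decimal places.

-0.990

x̄ = (6.3 + 9.2 + 6.9 + 7.7 + 1.3 + 5.8) / 6 = 6.2000
deviations (xᵢ − x̄): 0.1000, 3.0000, 0.7000, 1.5000, -4.9000, -0.4000
Σ(xᵢ − x̄)² = 35.9200 ⇒ m₂ = 35.9200/6 = 5.98667
Σ(xᵢ − x̄)³ = -86.9940 ⇒ m₃ = -86.9940/6 = -14.49900
m₂^(3/2) = 5.98667^(1.5) = 14.64798
g₁ = m₃ / m₂^(3/2) = -14.49900 / 14.64798 ≈ -0.990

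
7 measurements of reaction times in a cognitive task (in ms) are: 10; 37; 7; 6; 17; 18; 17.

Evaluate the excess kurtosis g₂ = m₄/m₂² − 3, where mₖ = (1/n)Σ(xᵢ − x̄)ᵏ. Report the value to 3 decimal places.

0.372

x̄ = 16.0000
Σ(xᵢ − x̄)² = 664.0000 ⇒ m₂ = 94.85714
Σ(xᵢ − x̄)⁴ = 212356.0000 ⇒ m₄ = 30336.57143
m₂² = 8997.87755
g₂ = m₄/m₂² − 3 = 3.37153 − 3 ≈ 0.372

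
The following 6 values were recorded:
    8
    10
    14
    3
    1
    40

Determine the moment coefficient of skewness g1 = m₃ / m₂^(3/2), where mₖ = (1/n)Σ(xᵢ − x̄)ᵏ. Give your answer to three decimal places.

x̄ = (8 + 10 + 14 + 3 + 1 + 40) / 6 = 12.6667
deviations (xᵢ − x̄): -4.6667, -2.6667, 1.3333, -9.6667, -11.6667, 27.3333
Σ(xᵢ − x̄)² = 1007.3333 ⇒ m₂ = 1007.3333/6 = 167.88889
Σ(xᵢ − x̄)³ = 17811.5556 ⇒ m₃ = 17811.5556/6 = 2968.59259
m₂^(3/2) = 167.88889^(1.5) = 2175.36898
g1 = m₃ / m₂^(3/2) = 2968.59259 / 2175.36898 ≈ 1.365

1.365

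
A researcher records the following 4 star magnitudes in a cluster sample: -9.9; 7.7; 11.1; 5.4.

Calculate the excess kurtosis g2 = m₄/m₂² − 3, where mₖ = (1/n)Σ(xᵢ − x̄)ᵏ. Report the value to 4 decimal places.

-0.8173

x̄ = 3.5750
Σ(xᵢ − x̄)² = 258.5475 ⇒ m₂ = 64.63688
Σ(xᵢ − x̄)⁴ = 36476.7936 ⇒ m₄ = 9119.19839
m₂² = 4177.92561
g2 = m₄/m₂² − 3 = 2.18271 − 3 ≈ -0.8173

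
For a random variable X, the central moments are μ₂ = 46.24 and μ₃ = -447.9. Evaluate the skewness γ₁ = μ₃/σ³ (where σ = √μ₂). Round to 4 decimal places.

-1.4245

σ = √μ₂ = √46.24 = 6.80000
σ³ = μ₂^(3/2) = 314.43200
γ₁ = μ₃/σ³ = -447.9 / 314.43200 ≈ -1.4245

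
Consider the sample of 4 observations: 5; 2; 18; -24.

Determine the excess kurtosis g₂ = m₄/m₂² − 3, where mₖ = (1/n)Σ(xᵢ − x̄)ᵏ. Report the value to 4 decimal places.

-0.9336

x̄ = 0.2500
Σ(xᵢ − x̄)² = 928.7500 ⇒ m₂ = 232.18750
Σ(xᵢ − x̄)⁴ = 445600.3281 ⇒ m₄ = 111400.08203
m₂² = 53911.03516
g₂ = m₄/m₂² − 3 = 2.06637 − 3 ≈ -0.9336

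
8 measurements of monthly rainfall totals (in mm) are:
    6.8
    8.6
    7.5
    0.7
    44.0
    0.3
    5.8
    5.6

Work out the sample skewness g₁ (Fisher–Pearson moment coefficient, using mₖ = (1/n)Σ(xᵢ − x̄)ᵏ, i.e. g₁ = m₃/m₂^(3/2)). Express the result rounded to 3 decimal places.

x̄ = (6.8 + 8.6 + 7.5 + 0.7 + 44.0 + 0.3 + 5.8 + 5.6) / 8 = 9.9125
deviations (xᵢ − x̄): -3.1125, -1.3125, -2.4125, -9.2125, 34.0875, -9.6125, -4.1125, -4.3125
Σ(xᵢ − x̄)² = 1391.9687 ⇒ m₂ = 1391.9687/8 = 173.99609
Σ(xᵢ − x̄)³ = 37741.9582 ⇒ m₃ = 37741.9582/8 = 4717.74477
m₂^(3/2) = 173.99609^(1.5) = 2295.14035
g₁ = m₃ / m₂^(3/2) = 4717.74477 / 2295.14035 ≈ 2.056

2.056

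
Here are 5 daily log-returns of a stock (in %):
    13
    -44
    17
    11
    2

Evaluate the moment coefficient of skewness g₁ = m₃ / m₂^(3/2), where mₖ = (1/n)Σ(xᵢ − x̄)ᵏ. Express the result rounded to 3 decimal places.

-1.331

x̄ = (13 - 44 + 17 + 11 + 2) / 5 = -0.2000
deviations (xᵢ − x̄): 13.2000, -43.8000, 17.2000, 11.2000, 2.2000
Σ(xᵢ − x̄)² = 2518.8000 ⇒ m₂ = 2518.8000/5 = 503.76000
Σ(xᵢ − x̄)³ = -75223.6800 ⇒ m₃ = -75223.6800/5 = -15044.73600
m₂^(3/2) = 503.76000^(1.5) = 11306.69092
g₁ = m₃ / m₂^(3/2) = -15044.73600 / 11306.69092 ≈ -1.331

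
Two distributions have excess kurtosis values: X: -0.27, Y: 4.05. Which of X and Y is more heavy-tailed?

Y

Higher excess kurtosis ⇒ heavier tails relative to the normal distribution.
-0.27 vs 4.05: the larger is 4.05, so Y has heavier tails. (Y is leptokurtic — heavier-than-normal tails; the other is platykurtic.)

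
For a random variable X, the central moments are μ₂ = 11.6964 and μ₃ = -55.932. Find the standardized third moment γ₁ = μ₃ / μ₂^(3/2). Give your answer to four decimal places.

σ = √μ₂ = √11.6964 = 3.42000
σ³ = μ₂^(3/2) = 40.00169
γ₁ = μ₃/σ³ = -55.932 / 40.00169 ≈ -1.3982

-1.3982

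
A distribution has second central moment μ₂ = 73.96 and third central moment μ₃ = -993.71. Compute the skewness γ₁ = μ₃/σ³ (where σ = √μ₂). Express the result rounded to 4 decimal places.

σ = √μ₂ = √73.96 = 8.60000
σ³ = μ₂^(3/2) = 636.05600
γ₁ = μ₃/σ³ = -993.71 / 636.05600 ≈ -1.5623

-1.5623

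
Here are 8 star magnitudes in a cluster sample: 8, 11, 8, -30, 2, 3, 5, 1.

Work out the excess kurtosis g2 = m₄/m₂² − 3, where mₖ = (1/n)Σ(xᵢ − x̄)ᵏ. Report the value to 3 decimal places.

x̄ = 1.0000
Σ(xᵢ − x̄)² = 1180.0000 ⇒ m₂ = 147.50000
Σ(xᵢ − x̄)⁴ = 938596.0000 ⇒ m₄ = 117324.50000
m₂² = 21756.25000
g2 = m₄/m₂² − 3 = 5.39268 − 3 ≈ 2.393

2.393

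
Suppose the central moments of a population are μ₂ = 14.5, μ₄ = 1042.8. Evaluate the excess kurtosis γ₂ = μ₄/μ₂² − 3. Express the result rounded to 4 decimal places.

1.9598

μ₂² = 14.5² = 210.25000
μ₄/μ₂² = 1042.8 / 210.25000 = 4.95981
γ₂ = 4.95981 − 3 ≈ 1.9598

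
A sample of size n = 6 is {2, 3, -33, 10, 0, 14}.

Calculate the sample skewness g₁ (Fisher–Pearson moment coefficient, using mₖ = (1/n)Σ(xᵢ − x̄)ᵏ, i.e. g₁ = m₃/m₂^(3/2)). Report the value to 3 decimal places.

x̄ = (2 + 3 - 33 + 10 + 0 + 14) / 6 = -0.6667
deviations (xᵢ − x̄): 2.6667, 3.6667, -32.3333, 10.6667, 0.6667, 14.6667
Σ(xᵢ − x̄)² = 1395.3333 ⇒ m₂ = 1395.3333/6 = 232.55556
Σ(xᵢ − x̄)³ = -29365.5556 ⇒ m₃ = -29365.5556/6 = -4894.25926
m₂^(3/2) = 232.55556^(1.5) = 3546.41927
g₁ = m₃ / m₂^(3/2) = -4894.25926 / 3546.41927 ≈ -1.380

-1.380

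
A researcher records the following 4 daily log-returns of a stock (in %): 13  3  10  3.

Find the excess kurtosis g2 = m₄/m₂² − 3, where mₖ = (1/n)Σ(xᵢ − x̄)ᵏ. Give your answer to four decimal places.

x̄ = 7.2500
Σ(xᵢ − x̄)² = 76.7500 ⇒ m₂ = 19.18750
Σ(xᵢ − x̄)⁴ = 1802.8281 ⇒ m₄ = 450.70703
m₂² = 368.16016
g2 = m₄/m₂² − 3 = 1.22421 − 3 ≈ -1.7758

-1.7758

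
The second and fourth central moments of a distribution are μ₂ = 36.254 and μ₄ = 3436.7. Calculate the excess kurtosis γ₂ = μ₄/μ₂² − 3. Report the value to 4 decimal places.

-0.3853

μ₂² = 36.254² = 1314.35252
μ₄/μ₂² = 3436.7 / 1314.35252 = 2.61475
γ₂ = 2.61475 − 3 ≈ -0.3853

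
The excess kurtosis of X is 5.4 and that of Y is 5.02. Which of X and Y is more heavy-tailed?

X

Higher excess kurtosis ⇒ heavier tails relative to the normal distribution.
5.4 vs 5.02: the larger is 5.4, so X has heavier tails.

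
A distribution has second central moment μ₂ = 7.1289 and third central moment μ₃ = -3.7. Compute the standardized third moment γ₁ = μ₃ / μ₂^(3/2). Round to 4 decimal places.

-0.1944

σ = √μ₂ = √7.1289 = 2.67000
σ³ = μ₂^(3/2) = 19.03416
γ₁ = μ₃/σ³ = -3.7 / 19.03416 ≈ -0.1944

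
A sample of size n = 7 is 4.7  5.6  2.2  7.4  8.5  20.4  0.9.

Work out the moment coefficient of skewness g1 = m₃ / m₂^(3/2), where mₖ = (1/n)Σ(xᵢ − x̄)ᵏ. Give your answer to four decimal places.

x̄ = (4.7 + 5.6 + 2.2 + 7.4 + 8.5 + 20.4 + 0.9) / 7 = 7.1000
deviations (xᵢ − x̄): -2.4000, -1.5000, -4.9000, 0.3000, 1.4000, 13.3000, -6.2000
Σ(xᵢ − x̄)² = 249.4000 ⇒ m₂ = 249.4000/7 = 35.62857
Σ(xᵢ − x̄)³ = 1982.2320 ⇒ m₃ = 1982.2320/7 = 283.17600
m₂^(3/2) = 35.62857^(1.5) = 212.66578
g1 = m₃ / m₂^(3/2) = 283.17600 / 212.66578 ≈ 1.3316

1.3316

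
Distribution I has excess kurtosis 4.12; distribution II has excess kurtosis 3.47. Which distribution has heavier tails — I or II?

I

Higher excess kurtosis ⇒ heavier tails relative to the normal distribution.
4.12 vs 3.47: the larger is 4.12, so I has heavier tails.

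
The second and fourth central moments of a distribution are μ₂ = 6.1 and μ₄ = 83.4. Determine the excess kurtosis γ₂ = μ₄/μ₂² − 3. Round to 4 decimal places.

-0.7587

μ₂² = 6.1² = 37.21000
μ₄/μ₂² = 83.4 / 37.21000 = 2.24133
γ₂ = 2.24133 − 3 ≈ -0.7587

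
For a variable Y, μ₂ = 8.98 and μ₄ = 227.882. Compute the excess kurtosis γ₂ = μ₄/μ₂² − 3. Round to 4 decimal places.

μ₂² = 8.98² = 80.64040
μ₄/μ₂² = 227.882 / 80.64040 = 2.82590
γ₂ = 2.82590 − 3 ≈ -0.1741

-0.1741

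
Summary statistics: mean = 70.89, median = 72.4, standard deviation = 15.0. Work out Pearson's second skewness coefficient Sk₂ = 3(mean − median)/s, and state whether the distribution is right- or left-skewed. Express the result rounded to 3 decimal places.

-0.302, left-skewed

Sk₂ = 3(70.89 − 72.4) / 15.0 = 3 × -1.5100 / 15.0
    = -4.5300 / 15.0 ≈ -0.302
Sk₂ < 0 ⇒ mean < median ⇒ left-skewed (negative skew).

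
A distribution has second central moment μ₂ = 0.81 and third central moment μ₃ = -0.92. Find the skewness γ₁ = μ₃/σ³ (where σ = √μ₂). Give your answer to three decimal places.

σ = √μ₂ = √0.81 = 0.90000
σ³ = μ₂^(3/2) = 0.72900
γ₁ = μ₃/σ³ = -0.92 / 0.72900 ≈ -1.262

-1.262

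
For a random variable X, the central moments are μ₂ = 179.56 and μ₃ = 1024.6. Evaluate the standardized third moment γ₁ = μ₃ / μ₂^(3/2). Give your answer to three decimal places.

0.426

σ = √μ₂ = √179.56 = 13.40000
σ³ = μ₂^(3/2) = 2406.10400
γ₁ = μ₃/σ³ = 1024.6 / 2406.10400 ≈ 0.426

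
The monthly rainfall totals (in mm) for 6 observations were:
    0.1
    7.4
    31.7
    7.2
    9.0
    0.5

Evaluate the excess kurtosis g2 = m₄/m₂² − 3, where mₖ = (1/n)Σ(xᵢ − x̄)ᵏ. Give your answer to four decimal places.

x̄ = 9.3167
Σ(xᵢ − x̄)² = 671.9483 ⇒ m₂ = 111.99139
Σ(xᵢ − x̄)⁴ = 264306.7145 ⇒ m₄ = 44051.11909
m₂² = 12542.07119
g2 = m₄/m₂² − 3 = 3.51227 − 3 ≈ 0.5123

0.5123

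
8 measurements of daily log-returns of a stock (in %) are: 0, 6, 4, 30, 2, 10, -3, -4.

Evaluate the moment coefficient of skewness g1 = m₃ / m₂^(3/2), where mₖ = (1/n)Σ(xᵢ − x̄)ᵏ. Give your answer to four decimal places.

x̄ = (0 + 6 + 4 + 30 + 2 + 10 - 3 - 4) / 8 = 5.6250
deviations (xᵢ − x̄): -5.6250, 0.3750, -1.6250, 24.3750, -3.6250, 4.3750, -8.6250, -9.6250
Σ(xᵢ − x̄)² = 827.8750 ⇒ m₂ = 827.8750/8 = 103.48438
Σ(xᵢ − x̄)³ = 12802.7813 ⇒ m₃ = 12802.7813/8 = 1600.34766
m₂^(3/2) = 103.48438^(1.5) = 1052.71830
g1 = m₃ / m₂^(3/2) = 1600.34766 / 1052.71830 ≈ 1.5202

1.5202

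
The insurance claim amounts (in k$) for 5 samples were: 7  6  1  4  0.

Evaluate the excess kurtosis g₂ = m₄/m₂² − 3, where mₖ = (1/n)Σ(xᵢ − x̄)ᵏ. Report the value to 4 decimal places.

x̄ = 3.6000
Σ(xᵢ − x̄)² = 37.2000 ⇒ m₂ = 7.44000
Σ(xᵢ − x̄)⁴ = 380.4960 ⇒ m₄ = 76.09920
m₂² = 55.35360
g₂ = m₄/m₂² − 3 = 1.37478 − 3 ≈ -1.6252

-1.6252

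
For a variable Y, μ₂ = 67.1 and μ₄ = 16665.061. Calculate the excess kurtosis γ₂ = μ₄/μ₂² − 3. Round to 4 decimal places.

μ₂² = 67.1² = 4502.41000
μ₄/μ₂² = 16665.061 / 4502.41000 = 3.70136
γ₂ = 3.70136 − 3 ≈ 0.7014

0.7014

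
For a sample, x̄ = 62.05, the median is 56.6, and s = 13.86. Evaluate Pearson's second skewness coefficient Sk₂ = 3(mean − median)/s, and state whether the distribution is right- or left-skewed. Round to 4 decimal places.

1.1797, right-skewed

Sk₂ = 3(62.05 − 56.6) / 13.86 = 3 × 5.4500 / 13.86
    = 16.3500 / 13.86 ≈ 1.1797
Sk₂ > 0 ⇒ mean > median ⇒ right-skewed (positive skew).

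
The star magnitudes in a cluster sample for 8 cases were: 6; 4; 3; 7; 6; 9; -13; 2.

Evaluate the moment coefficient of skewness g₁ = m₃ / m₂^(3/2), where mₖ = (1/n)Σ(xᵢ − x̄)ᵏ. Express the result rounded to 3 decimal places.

x̄ = (6 + 4 + 3 + 7 + 6 + 9 - 13 + 2) / 8 = 3.0000
deviations (xᵢ − x̄): 3.0000, 1.0000, 0.0000, 4.0000, 3.0000, 6.0000, -16.0000, -1.0000
Σ(xᵢ − x̄)² = 328.0000 ⇒ m₂ = 328.0000/8 = 41.00000
Σ(xᵢ − x̄)³ = -3762.0000 ⇒ m₃ = -3762.0000/8 = -470.25000
m₂^(3/2) = 41.00000^(1.5) = 262.52809
g₁ = m₃ / m₂^(3/2) = -470.25000 / 262.52809 ≈ -1.791

-1.791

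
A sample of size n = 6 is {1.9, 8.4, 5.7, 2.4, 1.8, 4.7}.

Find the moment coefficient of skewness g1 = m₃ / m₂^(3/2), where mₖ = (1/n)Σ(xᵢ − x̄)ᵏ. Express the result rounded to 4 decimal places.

0.6179

x̄ = (1.9 + 8.4 + 5.7 + 2.4 + 1.8 + 4.7) / 6 = 4.1500
deviations (xᵢ − x̄): -2.2500, 4.2500, 1.5500, -1.7500, -2.3500, 0.5500
Σ(xᵢ − x̄)² = 34.4150 ⇒ m₂ = 34.4150/6 = 5.73583
Σ(xᵢ − x̄)³ = 50.9280 ⇒ m₃ = 50.9280/6 = 8.48800
m₂^(3/2) = 5.73583^(1.5) = 13.73709
g1 = m₃ / m₂^(3/2) = 8.48800 / 13.73709 ≈ 0.6179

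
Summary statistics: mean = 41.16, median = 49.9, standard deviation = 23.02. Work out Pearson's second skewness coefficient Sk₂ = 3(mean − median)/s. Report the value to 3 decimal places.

Sk₂ = 3(41.16 − 49.9) / 23.02 = 3 × -8.7400 / 23.02
    = -26.2200 / 23.02 ≈ -1.139

-1.139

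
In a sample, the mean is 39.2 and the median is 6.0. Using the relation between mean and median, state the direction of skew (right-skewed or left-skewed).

right-skewed

mean − median = 39.2 − 6.0 = 33.2
mean > median ⇒ the longer tail is on the right ⇒ right-skewed (positively skewed).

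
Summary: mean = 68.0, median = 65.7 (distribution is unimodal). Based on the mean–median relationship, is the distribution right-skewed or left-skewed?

mean − median = 68.0 − 65.7 = 2.3
mean > median ⇒ the longer tail is on the right ⇒ right-skewed (positively skewed).

right-skewed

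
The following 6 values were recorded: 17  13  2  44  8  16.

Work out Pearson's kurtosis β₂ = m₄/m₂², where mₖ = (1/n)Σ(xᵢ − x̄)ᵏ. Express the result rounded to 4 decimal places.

3.3128

x̄ = 16.6667
Σ(xᵢ − x̄)² = 1051.3333 ⇒ m₂ = 175.22222
Σ(xᵢ − x̄)⁴ = 610270.4444 ⇒ m₄ = 101711.74074
m₂² = 30702.82716
β₂ = m₄/m₂² = 101711.74074 / 30702.82716 ≈ 3.3128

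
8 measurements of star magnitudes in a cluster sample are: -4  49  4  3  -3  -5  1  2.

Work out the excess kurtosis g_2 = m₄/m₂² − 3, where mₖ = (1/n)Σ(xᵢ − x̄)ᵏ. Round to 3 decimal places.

x̄ = 5.8750
Σ(xᵢ − x̄)² = 2204.8750 ⇒ m₂ = 275.60938
Σ(xᵢ − x̄)⁴ = 3489299.2129 ⇒ m₄ = 436162.40161
m₂² = 75960.52759
g_2 = m₄/m₂² − 3 = 5.74196 − 3 ≈ 2.742

2.742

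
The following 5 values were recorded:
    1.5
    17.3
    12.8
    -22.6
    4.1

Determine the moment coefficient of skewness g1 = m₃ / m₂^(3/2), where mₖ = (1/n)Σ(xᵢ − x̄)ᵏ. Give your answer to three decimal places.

x̄ = (1.5 + 17.3 + 12.8 - 22.6 + 4.1) / 5 = 2.6200
deviations (xᵢ − x̄): -1.1200, 14.6800, 10.1800, -25.2200, 1.4800
Σ(xᵢ − x̄)² = 958.6280 ⇒ m₂ = 958.6280/5 = 191.72560
Σ(xᵢ − x̄)³ = -11820.7507 ⇒ m₃ = -11820.7507/5 = -2364.15014
m₂^(3/2) = 191.72560^(1.5) = 2654.72878
g1 = m₃ / m₂^(3/2) = -2364.15014 / 2654.72878 ≈ -0.891

-0.891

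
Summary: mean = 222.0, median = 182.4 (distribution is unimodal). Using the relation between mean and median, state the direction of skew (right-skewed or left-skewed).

mean − median = 222.0 − 182.4 = 39.6
mean > median ⇒ the longer tail is on the right ⇒ right-skewed (positively skewed).

right-skewed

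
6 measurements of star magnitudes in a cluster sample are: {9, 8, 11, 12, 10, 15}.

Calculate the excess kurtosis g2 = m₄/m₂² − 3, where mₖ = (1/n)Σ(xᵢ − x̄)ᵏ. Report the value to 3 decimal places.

-0.605

x̄ = 10.8333
Σ(xᵢ − x̄)² = 30.8333 ⇒ m₂ = 5.13889
Σ(xᵢ − x̄)⁴ = 379.4861 ⇒ m₄ = 63.24769
m₂² = 26.40818
g2 = m₄/m₂² − 3 = 2.39500 − 3 ≈ -0.605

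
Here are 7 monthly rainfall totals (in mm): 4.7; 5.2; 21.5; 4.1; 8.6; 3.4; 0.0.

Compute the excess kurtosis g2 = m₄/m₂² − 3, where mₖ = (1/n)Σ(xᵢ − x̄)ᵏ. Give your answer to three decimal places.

x̄ = 6.7857
Σ(xᵢ − x̄)² = 291.3886 ⇒ m₂ = 41.62694
Σ(xᵢ − x̄)⁴ = 49216.4069 ⇒ m₄ = 7030.91527
m₂² = 1732.80203
g2 = m₄/m₂² − 3 = 4.05754 − 3 ≈ 1.058

1.058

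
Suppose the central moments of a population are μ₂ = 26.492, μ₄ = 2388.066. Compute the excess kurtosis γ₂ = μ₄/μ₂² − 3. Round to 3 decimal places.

0.403

μ₂² = 26.492² = 701.82606
μ₄/μ₂² = 2388.066 / 701.82606 = 3.40265
γ₂ = 3.40265 − 3 ≈ 0.403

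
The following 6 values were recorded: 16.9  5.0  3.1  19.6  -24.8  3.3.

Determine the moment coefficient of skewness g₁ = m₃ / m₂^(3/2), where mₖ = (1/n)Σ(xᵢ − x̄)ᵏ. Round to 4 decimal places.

x̄ = (16.9 + 5.0 + 3.1 + 19.6 - 24.8 + 3.3) / 6 = 3.8500
deviations (xᵢ − x̄): 13.0500, 1.1500, -0.7500, 15.7500, -28.6500, -0.5500
Σ(xᵢ − x̄)² = 1241.3750 ⇒ m₂ = 1241.3750/6 = 206.89583
Σ(xᵢ − x̄)³ = -17386.2000 ⇒ m₃ = -17386.2000/6 = -2897.70000
m₂^(3/2) = 206.89583^(1.5) = 2975.96361
g₁ = m₃ / m₂^(3/2) = -2897.70000 / 2975.96361 ≈ -0.9737

-0.9737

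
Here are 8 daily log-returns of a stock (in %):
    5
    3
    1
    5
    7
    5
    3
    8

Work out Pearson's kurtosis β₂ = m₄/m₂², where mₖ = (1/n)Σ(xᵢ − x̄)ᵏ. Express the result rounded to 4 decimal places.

x̄ = 4.6250
Σ(xᵢ − x̄)² = 35.8750 ⇒ m₂ = 4.48438
Σ(xᵢ − x̄)⁴ = 348.2441 ⇒ m₄ = 43.53052
m₂² = 20.10962
β₂ = m₄/m₂² = 43.53052 / 20.10962 ≈ 2.1647

2.1647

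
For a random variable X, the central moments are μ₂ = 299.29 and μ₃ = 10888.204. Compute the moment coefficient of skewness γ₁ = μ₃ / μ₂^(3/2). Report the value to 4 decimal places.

2.1029

σ = √μ₂ = √299.29 = 17.30000
σ³ = μ₂^(3/2) = 5177.71700
γ₁ = μ₃/σ³ = 10888.204 / 5177.71700 ≈ 2.1029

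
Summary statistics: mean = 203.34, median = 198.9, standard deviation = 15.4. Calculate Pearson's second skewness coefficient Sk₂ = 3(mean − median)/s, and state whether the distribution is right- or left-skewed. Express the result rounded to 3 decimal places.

0.865, right-skewed

Sk₂ = 3(203.34 − 198.9) / 15.4 = 3 × 4.4400 / 15.4
    = 13.3200 / 15.4 ≈ 0.865
Sk₂ > 0 ⇒ mean > median ⇒ right-skewed (positive skew).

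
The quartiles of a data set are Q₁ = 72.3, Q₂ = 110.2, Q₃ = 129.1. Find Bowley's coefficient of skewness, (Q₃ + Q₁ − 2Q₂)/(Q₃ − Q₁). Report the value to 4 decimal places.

-0.3345

numerator: Q₃ + Q₁ − 2Q₂ = 129.1 + 72.3 − 2×110.2 = -19.0000
denominator: Q₃ − Q₁ = 129.1 − 72.3 = 56.8000
Bowley skewness = -19.0000 / 56.8000 ≈ -0.3345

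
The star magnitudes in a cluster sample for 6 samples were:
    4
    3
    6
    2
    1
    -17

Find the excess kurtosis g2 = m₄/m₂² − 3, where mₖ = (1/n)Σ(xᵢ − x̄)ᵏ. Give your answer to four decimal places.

0.9155

x̄ = -0.1667
Σ(xᵢ − x̄)² = 354.8333 ⇒ m₂ = 59.13889
Σ(xᵢ − x̄)⁴ = 82165.4861 ⇒ m₄ = 13694.24769
m₂² = 3497.40818
g2 = m₄/m₂² − 3 = 3.91554 − 3 ≈ 0.9155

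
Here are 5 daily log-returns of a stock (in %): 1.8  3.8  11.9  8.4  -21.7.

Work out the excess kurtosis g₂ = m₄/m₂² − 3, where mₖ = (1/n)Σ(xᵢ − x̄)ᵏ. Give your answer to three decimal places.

-0.157

x̄ = 0.8400
Σ(xᵢ − x̄)² = 697.2120 ⇒ m₂ = 139.44240
Σ(xᵢ − x̄)⁴ = 276423.6404 ⇒ m₄ = 55284.72807
m₂² = 19444.18292
g₂ = m₄/m₂² − 3 = 2.84325 − 3 ≈ -0.157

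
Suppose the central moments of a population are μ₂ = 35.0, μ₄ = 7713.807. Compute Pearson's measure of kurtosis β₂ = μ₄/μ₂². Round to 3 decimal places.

6.297

μ₂² = 35.0² = 1225.00000
μ₄/μ₂² = 7713.807 / 1225.00000 = 6.29699
β₂ ≈ 6.297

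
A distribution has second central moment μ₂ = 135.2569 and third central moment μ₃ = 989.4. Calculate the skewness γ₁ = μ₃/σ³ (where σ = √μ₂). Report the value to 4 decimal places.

0.6290

σ = √μ₂ = √135.2569 = 11.63000
σ³ = μ₂^(3/2) = 1573.03775
γ₁ = μ₃/σ³ = 989.4 / 1573.03775 ≈ 0.6290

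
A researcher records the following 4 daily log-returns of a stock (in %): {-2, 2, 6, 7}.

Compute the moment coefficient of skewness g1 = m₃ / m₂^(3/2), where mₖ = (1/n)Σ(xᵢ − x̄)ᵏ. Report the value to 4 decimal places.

x̄ = (-2 + 2 + 6 + 7) / 4 = 3.2500
deviations (xᵢ − x̄): -5.2500, -1.2500, 2.7500, 3.7500
Σ(xᵢ − x̄)² = 50.7500 ⇒ m₂ = 50.7500/4 = 12.68750
Σ(xᵢ − x̄)³ = -73.1250 ⇒ m₃ = -73.1250/4 = -18.28125
m₂^(3/2) = 12.68750^(1.5) = 45.19226
g1 = m₃ / m₂^(3/2) = -18.28125 / 45.19226 ≈ -0.4045

-0.4045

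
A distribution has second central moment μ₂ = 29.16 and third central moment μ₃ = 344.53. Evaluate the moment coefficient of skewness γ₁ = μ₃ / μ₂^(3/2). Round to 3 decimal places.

σ = √μ₂ = √29.16 = 5.40000
σ³ = μ₂^(3/2) = 157.46400
γ₁ = μ₃/σ³ = 344.53 / 157.46400 ≈ 2.188

2.188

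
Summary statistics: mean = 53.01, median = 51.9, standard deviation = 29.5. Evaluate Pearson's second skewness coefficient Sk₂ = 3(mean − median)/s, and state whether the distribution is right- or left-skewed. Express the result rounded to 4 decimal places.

Sk₂ = 3(53.01 − 51.9) / 29.5 = 3 × 1.1100 / 29.5
    = 3.3300 / 29.5 ≈ 0.1129
Sk₂ > 0 ⇒ mean > median ⇒ right-skewed (positive skew).

0.1129, right-skewed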